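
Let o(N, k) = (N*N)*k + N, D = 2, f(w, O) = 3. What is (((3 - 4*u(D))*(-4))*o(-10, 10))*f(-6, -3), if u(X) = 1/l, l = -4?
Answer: -47520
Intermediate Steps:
u(X) = -¼ (u(X) = 1/(-4) = -¼)
o(N, k) = N + k*N² (o(N, k) = N²*k + N = k*N² + N = N + k*N²)
(((3 - 4*u(D))*(-4))*o(-10, 10))*f(-6, -3) = (((3 - 4*(-¼))*(-4))*(-10*(1 - 10*10)))*3 = (((3 + 1)*(-4))*(-10*(1 - 100)))*3 = ((4*(-4))*(-10*(-99)))*3 = -16*990*3 = -15840*3 = -47520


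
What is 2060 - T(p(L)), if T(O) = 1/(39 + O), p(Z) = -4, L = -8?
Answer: 72099/35 ≈ 2060.0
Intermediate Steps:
2060 - T(p(L)) = 2060 - 1/(39 - 4) = 2060 - 1/35 = 72099/35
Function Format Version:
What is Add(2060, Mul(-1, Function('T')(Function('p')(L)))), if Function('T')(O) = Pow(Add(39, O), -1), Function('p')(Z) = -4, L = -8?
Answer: Rational(72099, 35) ≈ 2060.0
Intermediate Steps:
Add(2060, Mul(-1, Function('T')(Function('p')(L)))) = Add(2060, Mul(-1, Pow(Add(39, -4), -1))) = Add(2060, Mul(-1, Pow(35, -1))) = Add(2060, Mul(-1, Rational(1, 35))) = Add(2060, Rational(-1, 35)) = Rational(72099, 35)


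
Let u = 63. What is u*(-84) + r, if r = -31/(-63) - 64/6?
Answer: -334037/63 ≈ -5302.2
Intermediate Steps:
r = -641/63 (r = -31*(-1/63) - 64*⅙ = 31/63 - 32/3 = -641/63 ≈ -10.175)
u*(-84) + r = 63*(-84) - 641/63 = -5292 - 641/63 = -334037/63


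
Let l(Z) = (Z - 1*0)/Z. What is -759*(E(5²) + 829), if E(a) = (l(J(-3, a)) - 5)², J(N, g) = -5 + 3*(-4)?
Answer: -641355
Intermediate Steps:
J(N, g) = -17 (J(N, g) = -5 - 12 = -17)
l(Z) = 1 (l(Z) = (Z + 0)/Z = Z/Z = 1)
E(a) = 16 (E(a) = (1 - 5)² = (-4)² = 16)
-759*(E(5²) + 829) = -759*(16 + 829) = -759*845 = -641355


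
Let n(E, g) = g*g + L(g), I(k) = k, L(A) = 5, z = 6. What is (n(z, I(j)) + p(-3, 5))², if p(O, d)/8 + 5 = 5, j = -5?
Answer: 900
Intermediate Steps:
p(O, d) = 0 (p(O, d) = -40 + 8*5 = -40 + 40 = 0)
n(E, g) = 5 + g² (n(E, g) = g*g + 5 = g² + 5 = 5 + g²)
(n(z, I(j)) + p(-3, 5))² = ((5 + (-5)²) + 0)² = ((5 + 25) + 0)² = (30 + 0)² = 30² = 900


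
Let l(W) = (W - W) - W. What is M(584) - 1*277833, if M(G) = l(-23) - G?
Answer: -278394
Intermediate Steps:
l(W) = -W (l(W) = 0 - W = -W)
M(G) = 23 - G (M(G) = -1*(-23) - G = 23 - G)
M(584) - 1*277833 = (23 - 1*584) - 1*277833 = (23 - 584) - 277833 = -561 - 277833 = -278394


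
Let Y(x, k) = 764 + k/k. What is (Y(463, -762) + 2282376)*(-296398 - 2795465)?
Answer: -7059159181683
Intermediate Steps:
Y(x, k) = 765 (Y(x, k) = 764 + 1 = 765)
(Y(463, -762) + 2282376)*(-296398 - 2795465) = (765 + 2282376)*(-296398 - 2795465) = 2283141*(-3091863) = -7059159181683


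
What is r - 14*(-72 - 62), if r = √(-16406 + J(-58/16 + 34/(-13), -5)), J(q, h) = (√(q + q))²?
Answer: 1876 + I*√11098893/26 ≈ 1876.0 + 128.13*I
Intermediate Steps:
J(q, h) = 2*q (J(q, h) = (√(2*q))² = (√2*√q)² = 2*q)
r = I*√11098893/26 (r = √(-16406 + 2*(-58/16 + 34/(-13))) = √(-16406 + 2*(-58*1/16 + 34*(-1/13))) = √(-16406 + 2*(-29/8 - 34/13)) = √(-16406 + 2*(-649/104)) = √(-16406 - 649/52) = √(-853761/52) = I*√11098893/26 ≈ 128.13*I)
r - 14*(-72 - 62) = I*√11098893/26 - 14*(-72 - 62) = I*√11098893/26 - 14*(-134) = I*√11098893/26 + 1876 = 1876 + I*√11098893/26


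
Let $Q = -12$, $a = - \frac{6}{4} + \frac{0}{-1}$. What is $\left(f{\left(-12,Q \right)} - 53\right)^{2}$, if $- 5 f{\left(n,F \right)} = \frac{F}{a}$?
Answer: $\frac{74529}{25} \approx 2981.2$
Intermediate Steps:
$a = - \frac{3}{2}$ ($a = \left(-6\right) \frac{1}{4} + 0 \left(-1\right) = - \frac{3}{2} + 0 = - \frac{3}{2} \approx -1.5$)
$f{\left(n,F \right)} = \frac{2 F}{15}$ ($f{\left(n,F \right)} = - \frac{F \frac{1}{- \frac{3}{2}}}{5} = - \frac{F \left(- \frac{2}{3}\right)}{5} = - \frac{\left(- \frac{2}{3}\right) F}{5} = \frac{2 F}{15}$)
$\left(f{\left(-12,Q \right)} - 53\right)^{2} = \left(\frac{2}{15} \left(-12\right) - 53\right)^{2} = \left(- \frac{8}{5} - 53\right)^{2} = \left(- \frac{273}{5}\right)^{2} = \frac{74529}{25}$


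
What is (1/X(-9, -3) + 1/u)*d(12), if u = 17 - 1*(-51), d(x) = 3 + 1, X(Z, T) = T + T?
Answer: -31/51 ≈ -0.60784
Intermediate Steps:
X(Z, T) = 2*T
d(x) = 4
u = 68 (u = 17 + 51 = 68)
(1/X(-9, -3) + 1/u)*d(12) = (1/(2*(-3)) + 1/68)*4 = (1/(-6) + 1/68)*4 = (-1/6 + 1/68)*4 = -31/204*4 = -31/51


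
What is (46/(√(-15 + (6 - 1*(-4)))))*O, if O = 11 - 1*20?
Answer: 414*I*√5/5 ≈ 185.15*I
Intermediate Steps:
O = -9 (O = 11 - 20 = -9)
(46/(√(-15 + (6 - 1*(-4)))))*O = (46/(√(-15 + (6 - 1*(-4)))))*(-9) = (46/(√(-15 + (6 + 4))))*(-9) = (46/(√(-15 + 10)))*(-9) = (46/(√(-5)))*(-9) = (46/((I*√5)))*(-9) = (46*(-I*√5/5))*(-9) = -46*I*√5/5*(-9) = 414*I*√5/5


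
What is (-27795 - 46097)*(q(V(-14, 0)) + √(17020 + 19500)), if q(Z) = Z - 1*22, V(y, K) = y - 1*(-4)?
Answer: 2364544 - 147784*√9130 ≈ -1.1756e+7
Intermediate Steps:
V(y, K) = 4 + y (V(y, K) = y + 4 = 4 + y)
q(Z) = -22 + Z (q(Z) = Z - 22 = -22 + Z)
(-27795 - 46097)*(q(V(-14, 0)) + √(17020 + 19500)) = (-27795 - 46097)*((-22 + (4 - 14)) + √(17020 + 19500)) = -73892*((-22 - 10) + √36520) = -73892*(-32 + 2*√9130) = 2364544 - 147784*√9130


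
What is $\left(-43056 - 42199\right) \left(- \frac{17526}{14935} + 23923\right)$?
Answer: $- \frac{6091853039429}{2987} \approx -2.0395 \cdot 10^{9}$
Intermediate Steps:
$\left(-43056 - 42199\right) \left(- \frac{17526}{14935} + 23923\right) = - 85255 \left(\left(-17526\right) \frac{1}{14935} + 23923\right) = - 85255 \left(- \frac{17526}{14935} + 23923\right) = \left(-85255\right) \frac{357272479}{14935} = - \frac{6091853039429}{2987}$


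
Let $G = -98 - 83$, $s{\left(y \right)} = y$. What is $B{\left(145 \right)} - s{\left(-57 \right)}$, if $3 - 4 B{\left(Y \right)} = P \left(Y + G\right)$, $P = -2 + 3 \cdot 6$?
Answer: $\frac{807}{4} \approx 201.75$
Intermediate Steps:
$G = -181$
$P = 16$ ($P = -2 + 18 = 16$)
$B{\left(Y \right)} = \frac{2899}{4} - 4 Y$ ($B{\left(Y \right)} = \frac{3}{4} - \frac{16 \left(Y - 181\right)}{4} = \frac{3}{4} - \frac{16 \left(-181 + Y\right)}{4} = \frac{3}{4} - \frac{-2896 + 16 Y}{4} = \frac{3}{4} - \left(-724 + 4 Y\right) = \frac{2899}{4} - 4 Y$)
$B{\left(145 \right)} - s{\left(-57 \right)} = \left(\frac{2899}{4} - 580\right) - -57 = \left(\frac{2899}{4} - 580\right) + 57 = \frac{579}{4} + 57 = \frac{807}{4}$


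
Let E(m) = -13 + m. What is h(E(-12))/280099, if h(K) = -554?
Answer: -554/280099 ≈ -0.0019779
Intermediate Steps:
h(E(-12))/280099 = -554/280099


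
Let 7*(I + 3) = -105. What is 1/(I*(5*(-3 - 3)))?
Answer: 1/540 ≈ 0.0018519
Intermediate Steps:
I = -18 (I = -3 + (⅐)*(-105) = -3 - 15 = -18)
1/(I*(5*(-3 - 3))) = 1/(-90*(-3 - 3)) = 1/(-90*(-6)) = 1/(-18*(-30)) = 1/540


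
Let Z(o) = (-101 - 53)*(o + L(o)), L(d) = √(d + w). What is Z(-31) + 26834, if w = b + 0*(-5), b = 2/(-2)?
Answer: 31608 - 616*I*√2 ≈ 31608.0 - 871.16*I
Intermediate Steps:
b = -1 (b = 2*(-½) = -1)
w = -1 (w = -1 + 0*(-5) = -1 + 0 = -1)
L(d) = √(-1 + d) (L(d) = √(d - 1) = √(-1 + d))
Z(o) = -154*o - 154*√(-1 + o) (Z(o) = (-101 - 53)*(o + √(-1 + o)) = -154*(o + √(-1 + o)) = -154*o - 154*√(-1 + o))
Z(-31) + 26834 = (-154*(-31) - 154*√(-1 - 31)) + 26834 = (4774 - 616*I*√2) + 26834 = 31608 - 616*I*√2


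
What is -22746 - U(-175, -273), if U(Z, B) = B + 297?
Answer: -22770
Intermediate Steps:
U(Z, B) = 297 + B
-22746 - U(-175, -273) = -22746 - (297 - 273) = -22746 - 1*24 = -22746 - 24 = -22770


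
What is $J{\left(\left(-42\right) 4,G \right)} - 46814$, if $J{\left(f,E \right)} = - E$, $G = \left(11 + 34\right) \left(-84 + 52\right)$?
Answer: $-45374$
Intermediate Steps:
$G = -1440$ ($G = 45 \left(-32\right) = -1440$)
$J{\left(\left(-42\right) 4,G \right)} - 46814 = \left(-1\right) \left(-1440\right) - 46814 = 1440 - 46814 = -45374$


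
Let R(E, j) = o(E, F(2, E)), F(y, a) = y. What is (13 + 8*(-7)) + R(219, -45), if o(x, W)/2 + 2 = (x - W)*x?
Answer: 94999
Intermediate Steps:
o(x, W) = -4 + 2*x*(x - W) (o(x, W) = -4 + 2*((x - W)*x) = -4 + 2*(x*(x - W)) = -4 + 2*x*(x - W))
R(E, j) = -4 - 4*E + 2*E**2 (R(E, j) = -4 + 2*E**2 - 2*2*E = -4 + 2*E**2 - 4*E = -4 - 4*E + 2*E**2)
(13 + 8*(-7)) + R(219, -45) = (13 + 8*(-7)) + (-4 - 4*219 + 2*219**2) = (13 - 56) + (-4 - 876 + 2*47961) = -43 + (-4 - 876 + 95922) = -43 + 95042 = 94999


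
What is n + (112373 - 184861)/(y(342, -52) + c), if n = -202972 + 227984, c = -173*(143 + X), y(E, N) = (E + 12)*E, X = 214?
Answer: 1483314196/59307 ≈ 25011.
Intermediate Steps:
y(E, N) = E*(12 + E) (y(E, N) = (12 + E)*E = E*(12 + E))
c = -61761 (c = -173*(143 + 214) = -173*357 = -61761)
n = 25012
n + (112373 - 184861)/(y(342, -52) + c) = 25012 + (112373 - 184861)/(342*(12 + 342) - 61761) = 25012 - 72488/(342*354 - 61761) = 25012 - 72488/(121068 - 61761) = 25012 - 72488/59307 = 1483314196/59307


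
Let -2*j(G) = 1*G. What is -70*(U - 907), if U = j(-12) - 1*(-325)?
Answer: 40320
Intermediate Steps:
j(G) = -G/2
U = 331 (U = -1/2*(-12) - 1*(-325) = 6 + 325 = 331)
-70*(U - 907) = -70*(331 - 907) = -70*(-576) = 40320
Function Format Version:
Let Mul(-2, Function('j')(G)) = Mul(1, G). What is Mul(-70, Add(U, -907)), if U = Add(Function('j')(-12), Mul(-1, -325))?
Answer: 40320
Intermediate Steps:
Function('j')(G) = Mul(Rational(-1, 2), G) (Function('j')(G) = Mul(Rational(-1, 2), Mul(1, G)) = Mul(Rational(-1, 2), G))
U = 331 (U = Add(Mul(Rational(-1, 2), -12), Mul(-1, -325)) = Add(6, 325) = 331)
Mul(-70, Add(U, -907)) = Mul(-70, Add(331, -907)) = Mul(-70, -576) = 40320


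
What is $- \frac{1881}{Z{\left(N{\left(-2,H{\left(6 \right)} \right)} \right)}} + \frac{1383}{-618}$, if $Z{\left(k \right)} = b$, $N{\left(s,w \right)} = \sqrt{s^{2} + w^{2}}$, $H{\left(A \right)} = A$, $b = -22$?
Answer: $\frac{8576}{103} \approx 83.262$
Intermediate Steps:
$Z{\left(k \right)} = -22$
$- \frac{1881}{Z{\left(N{\left(-2,H{\left(6 \right)} \right)} \right)}} + \frac{1383}{-618} = - \frac{1881}{-22} + \frac{1383}{-618} = \left(-1881\right) \left(- \frac{1}{22}\right) + 1383 \left(- \frac{1}{618}\right) = \frac{171}{2} - \frac{461}{206} = \frac{8576}{103}$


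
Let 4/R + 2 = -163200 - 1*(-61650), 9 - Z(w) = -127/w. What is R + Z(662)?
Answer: 77242659/8403428 ≈ 9.1918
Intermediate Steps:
Z(w) = 9 + 127/w (Z(w) = 9 - (-127)/w = 9 + 127/w)
R = -1/25388 (R = 4/(-2 + (-163200 - 1*(-61650))) = 4/(-2 + (-163200 + 61650)) = 4/(-2 - 101550) = 4/(-101552) = 4*(-1/101552) = -1/25388 ≈ -3.9389e-5)
R + Z(662) = -1/25388 + (9 + 127/662) = -1/25388 + 6085/662 = 77242659/8403428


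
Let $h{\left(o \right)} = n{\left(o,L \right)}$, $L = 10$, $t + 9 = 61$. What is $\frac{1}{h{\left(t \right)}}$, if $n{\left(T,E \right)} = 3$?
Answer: $\frac{1}{3} \approx 0.33333$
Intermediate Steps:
$t = 52$ ($t = -9 + 61 = 52$)
$h{\left(o \right)} = 3$
$\frac{1}{h{\left(t \right)}} = \frac{1}{3}$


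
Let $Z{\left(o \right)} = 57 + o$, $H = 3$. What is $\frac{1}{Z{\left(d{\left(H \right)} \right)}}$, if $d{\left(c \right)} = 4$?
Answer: $\frac{1}{61} \approx 0.016393$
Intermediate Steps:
$\frac{1}{Z{\left(d{\left(H \right)} \right)}} = \frac{1}{57 + 4} = \frac{1}{61}$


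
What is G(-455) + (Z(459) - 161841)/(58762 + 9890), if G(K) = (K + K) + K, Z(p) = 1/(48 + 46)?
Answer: -8823951173/6453288 ≈ -1367.4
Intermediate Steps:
Z(p) = 1/94
G(K) = 3*K (G(K) = 2*K + K = 3*K)
G(-455) + (Z(459) - 161841)/(58762 + 9890) = 3*(-455) + (1/94 - 161841)/(58762 + 9890) = -1365 - 15213053/94/68652 = -1365 - 15213053/94*1/68652 = -1365 - 15213053/6453288 = -8823951173/6453288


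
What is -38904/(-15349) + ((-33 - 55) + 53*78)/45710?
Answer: 131457421/50114485 ≈ 2.6231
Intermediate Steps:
-38904/(-15349) + ((-33 - 55) + 53*78)/45710 = -38904*(-1/15349) + (-88 + 4134)*(1/45710) = 38904/15349 + 4046*(1/45710) = 38904/15349 + 289/3265 = 131457421/50114485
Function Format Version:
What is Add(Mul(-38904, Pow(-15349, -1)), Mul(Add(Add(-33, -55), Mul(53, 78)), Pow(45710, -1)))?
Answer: Rational(131457421, 50114485) ≈ 2.6231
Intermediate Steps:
Add(Mul(-38904, Pow(-15349, -1)), Mul(Add(Add(-33, -55), Mul(53, 78)), Pow(45710, -1))) = Add(Mul(-38904, Rational(-1, 15349)), Mul(Add(-88, 4134), Rational(1, 45710))) = Add(Rational(38904, 15349), Mul(4046, Rational(1, 45710))) = Add(Rational(38904, 15349), Rational(289, 3265)) = Rational(131457421, 50114485)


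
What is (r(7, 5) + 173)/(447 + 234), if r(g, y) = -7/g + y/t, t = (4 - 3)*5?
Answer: 173/681 ≈ 0.25404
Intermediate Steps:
t = 5 (t = 1*5 = 5)
r(g, y) = -7/g + y/5
(r(7, 5) + 173)/(447 + 234) = ((-7/7 + (⅕)*5) + 173)/(447 + 234) = ((-7*⅐ + 1) + 173)/681 = ((-1 + 1) + 173)*(1/681) = (0 + 173)*(1/681) = 173*(1/681) = 173/681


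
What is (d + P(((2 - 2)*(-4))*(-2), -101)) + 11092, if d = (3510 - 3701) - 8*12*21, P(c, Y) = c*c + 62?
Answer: 8947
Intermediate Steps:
P(c, Y) = 62 + c² (P(c, Y) = c² + 62 = 62 + c²)
d = -2207 (d = -191 - 96*21 = -191 - 2016 = -2207)
(d + P(((2 - 2)*(-4))*(-2), -101)) + 11092 = (-2207 + (62 + (((2 - 2)*(-4))*(-2))²)) + 11092 = (-2207 + (62 + ((0*(-4))*(-2))²)) + 11092 = (-2207 + (62 + (0*(-2))²)) + 11092 = (-2207 + (62 + 0²)) + 11092 = (-2207 + (62 + 0)) + 11092 = (-2207 + 62) + 11092 = -2145 + 11092 = 8947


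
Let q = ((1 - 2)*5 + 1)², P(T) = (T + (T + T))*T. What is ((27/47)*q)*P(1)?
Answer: 1296/47 ≈ 27.574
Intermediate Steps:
P(T) = 3*T² (P(T) = (T + 2*T)*T = (3*T)*T = 3*T²)
q = 16 (q = (-1*5 + 1)² = (-5 + 1)² = (-4)² = 16)
((27/47)*q)*P(1) = ((27/47)*16)*(3*1²) = ((27*(1/47))*16)*(3*1) = ((27/47)*16)*3 = (432/47)*3 = 1296/47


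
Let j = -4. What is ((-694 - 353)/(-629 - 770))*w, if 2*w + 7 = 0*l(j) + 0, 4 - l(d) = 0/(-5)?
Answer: -7329/2798 ≈ -2.6194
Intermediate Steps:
l(d) = 4 (l(d) = 4 - 0/(-5) = 4 - 0*(-1)/5 = 4 - 1*0 = 4 + 0 = 4)
w = -7/2 (w = -7/2 + (0*4 + 0)/2 = -7/2 + (0 + 0)/2 = -7/2 + (½)*0 = -7/2 + 0 = -7/2 ≈ -3.5000)
((-694 - 353)/(-629 - 770))*w = ((-694 - 353)/(-629 - 770))*(-7/2) = -1047/(-1399)*(-7/2) = -1047*(-1/1399)*(-7/2) = (1047/1399)*(-7/2) = -7329/2798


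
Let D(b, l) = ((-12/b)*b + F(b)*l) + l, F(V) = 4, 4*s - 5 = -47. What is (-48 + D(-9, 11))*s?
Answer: 105/2 ≈ 52.500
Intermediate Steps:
s = -21/2 (s = 5/4 + (¼)*(-47) = 5/4 - 47/4 = -21/2 ≈ -10.500)
D(b, l) = -12 + 5*l (D(b, l) = ((-12/b)*b + 4*l) + l = (-12 + 4*l) + l = -12 + 5*l)
(-48 + D(-9, 11))*s = (-48 + (-12 + 5*11))*(-21/2) = (-48 + (-12 + 55))*(-21/2) = (-48 + 43)*(-21/2) = -5*(-21/2) = 105/2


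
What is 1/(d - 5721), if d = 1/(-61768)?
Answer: -61768/353374729 ≈ -0.00017479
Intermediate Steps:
d = -1/61768 ≈ -1.6190e-5
1/(d - 5721) = 1/(-1/61768 - 5721) = 1/(-353374729/61768) = -61768/353374729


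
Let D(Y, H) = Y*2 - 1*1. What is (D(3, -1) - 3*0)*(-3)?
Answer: -15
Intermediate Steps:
D(Y, H) = -1 + 2*Y (D(Y, H) = 2*Y - 1 = -1 + 2*Y)
(D(3, -1) - 3*0)*(-3) = ((-1 + 2*3) - 3*0)*(-3) = ((-1 + 6) + 0)*(-3) = (5 + 0)*(-3) = 5*(-3) = -15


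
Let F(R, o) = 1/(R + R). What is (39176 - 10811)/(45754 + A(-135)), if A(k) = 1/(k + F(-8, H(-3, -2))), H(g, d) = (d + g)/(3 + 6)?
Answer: 20432255/32958126 ≈ 0.61995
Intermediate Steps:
H(g, d) = d/9 + g/9 (H(g, d) = (d + g)/9 = (d + g)*(⅑) = d/9 + g/9)
F(R, o) = 1/(2*R)
A(k) = 1/(-1/16 + k) (A(k) = 1/(k + (½)/(-8)) = 1/(k + (½)*(-⅛)) = 1/(k - 1/16) = 1/(-1/16 + k))
(39176 - 10811)/(45754 + A(-135)) = (39176 - 10811)/(45754 + 16/(-1 + 16*(-135))) = 28365/(45754 + 16/(-1 - 2160)) = 28365/(45754 + 16/(-2161)) = 28365/(45754 + 16*(-1/2161)) = 28365/(45754 - 16/2161) = 28365/(98874378/2161) = 28365*(2161/98874378) = 20432255/32958126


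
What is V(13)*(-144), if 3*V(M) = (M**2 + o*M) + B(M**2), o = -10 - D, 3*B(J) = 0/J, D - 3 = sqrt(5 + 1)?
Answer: 624*sqrt(6) ≈ 1528.5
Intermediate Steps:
D = 3 + sqrt(6) (D = 3 + sqrt(5 + 1) = 3 + sqrt(6) ≈ 5.4495)
B(J) = 0 (B(J) = (0/J)/3 = (1/3)*0 = 0)
o = -13 - sqrt(6) (o = -10 - (3 + sqrt(6)) = -10 + (-3 - sqrt(6)) = -13 - sqrt(6) ≈ -15.449)
V(M) = M**2/3 + M*(-13 - sqrt(6))/3 (V(M) = ((M**2 + (-13 - sqrt(6))*M) + 0)/3 = ((M**2 + M*(-13 - sqrt(6))) + 0)/3 = (M**2 + M*(-13 - sqrt(6)))/3 = M**2/3 + M*(-13 - sqrt(6))/3)
V(13)*(-144) = ((1/3)*13*(-13 + 13 - sqrt(6)))*(-144) = ((1/3)*13*(-sqrt(6)))*(-144) = -13*sqrt(6)/3*(-144) = 624*sqrt(6)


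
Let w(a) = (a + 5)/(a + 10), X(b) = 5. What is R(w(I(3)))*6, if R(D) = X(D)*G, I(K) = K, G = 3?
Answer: 90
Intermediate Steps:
w(a) = (5 + a)/(10 + a)
R(D) = 15 (R(D) = 5*3 = 15)
R(w(I(3)))*6 = 15*6 = 90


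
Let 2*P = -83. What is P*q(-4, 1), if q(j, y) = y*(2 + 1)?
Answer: -249/2 ≈ -124.50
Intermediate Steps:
P = -83/2 (P = (1/2)*(-83) = -83/2 ≈ -41.500)
q(j, y) = 3*y (q(j, y) = y*3 = 3*y)
P*q(-4, 1) = -249/2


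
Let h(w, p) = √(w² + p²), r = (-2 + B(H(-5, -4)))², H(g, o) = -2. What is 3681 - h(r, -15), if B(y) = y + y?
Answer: 3642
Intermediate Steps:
B(y) = 2*y
r = 36 (r = (-2 + 2*(-2))² = (-2 - 4)² = (-6)² = 36)
h(w, p) = √(p² + w²)
3681 - h(r, -15) = 3681 - √((-15)² + 36²) = 3681 - √(225 + 1296) = 3681 - √1521 = 3681 - 1*39 = 3681 - 39 = 3642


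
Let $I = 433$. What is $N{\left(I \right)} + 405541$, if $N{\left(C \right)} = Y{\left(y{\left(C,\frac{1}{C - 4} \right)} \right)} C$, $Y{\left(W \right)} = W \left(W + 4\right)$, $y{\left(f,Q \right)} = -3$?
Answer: $404242$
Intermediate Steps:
$Y{\left(W \right)} = W \left(4 + W\right)$
$N{\left(C \right)} = - 3 C$ ($N{\left(C \right)} = - 3 \left(4 - 3\right) C = \left(-3\right) 1 C = - 3 C$)
$N{\left(I \right)} + 405541 = \left(-3\right) 433 + 405541 = -1299 + 405541 = 404242$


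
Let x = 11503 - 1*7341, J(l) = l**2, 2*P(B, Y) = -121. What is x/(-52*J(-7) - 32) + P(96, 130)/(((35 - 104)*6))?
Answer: -261163/178020 ≈ -1.4670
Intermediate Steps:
P(B, Y) = -121/2 (P(B, Y) = (1/2)*(-121) = -121/2)
x = 4162 (x = 11503 - 7341 = 4162)
x/(-52*J(-7) - 32) + P(96, 130)/(((35 - 104)*6)) = 4162/(-52*(-7)**2 - 32) - 121*1/(6*(35 - 104))/2 = 4162/(-52*49 - 32) - 121/(2*((-69*6))) = 4162/(-2548 - 32) - 121/2/(-414) = 4162/(-2580) - 121/2*(-1/414) = 4162*(-1/2580) + 121/828 = -2081/1290 + 121/828 = -261163/178020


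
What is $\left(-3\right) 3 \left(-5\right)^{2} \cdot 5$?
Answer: $-1125$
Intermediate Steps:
$\left(-3\right) 3 \left(-5\right)^{2} \cdot 5 = - 9 \cdot 25 \cdot 5 = \left(-9\right) 125 = -1125$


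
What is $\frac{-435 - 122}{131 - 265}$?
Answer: $\frac{557}{134} \approx 4.1567$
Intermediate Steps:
$\frac{-435 - 122}{131 - 265} = - \frac{557}{-134} = \left(-557\right) \left(- \frac{1}{134}\right) = \frac{557}{134}$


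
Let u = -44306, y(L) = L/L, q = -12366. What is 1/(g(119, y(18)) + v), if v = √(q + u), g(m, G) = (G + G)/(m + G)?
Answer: 60/204019201 - 14400*I*√3542/204019201 ≈ 2.9409e-7 - 0.0042006*I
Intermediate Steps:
y(L) = 1
g(m, G) = 2*G/(G + m) (g(m, G) = (2*G)/(G + m) = 2*G/(G + m))
v = 4*I*√3542 (v = √(-12366 - 44306) = √(-56672) = 4*I*√3542 ≈ 238.06*I)
1/(g(119, y(18)) + v) = 1/(2*1/(1 + 119) + 4*I*√3542) = 1/(2*1/120 + 4*I*√3542) = 1/(2*1*(1/120) + 4*I*√3542) = 1/(1/60 + 4*I*√3542)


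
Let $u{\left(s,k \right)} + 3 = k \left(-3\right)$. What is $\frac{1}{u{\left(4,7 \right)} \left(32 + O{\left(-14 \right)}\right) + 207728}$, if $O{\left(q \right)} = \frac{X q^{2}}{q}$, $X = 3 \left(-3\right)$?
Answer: $\frac{1}{203936} \approx 4.9035 \cdot 10^{-6}$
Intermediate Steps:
$X = -9$
$u{\left(s,k \right)} = -3 - 3 k$ ($u{\left(s,k \right)} = -3 + k \left(-3\right) = -3 - 3 k$)
$O{\left(q \right)} = - 9 q$ ($O{\left(q \right)} = \frac{\left(-9\right) q^{2}}{q} = - 9 q$)
$\frac{1}{u{\left(4,7 \right)} \left(32 + O{\left(-14 \right)}\right) + 207728} = \frac{1}{\left(-3 - 21\right) \left(32 - -126\right) + 207728} = \frac{1}{\left(-3 - 21\right) \left(32 + 126\right) + 207728} = \frac{1}{\left(-24\right) 158 + 207728} = \frac{1}{-3792 + 207728} = \frac{1}{203936}$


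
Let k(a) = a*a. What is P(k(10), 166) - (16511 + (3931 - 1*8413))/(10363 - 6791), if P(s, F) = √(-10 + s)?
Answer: -12029/3572 + 3*√10 ≈ 6.1193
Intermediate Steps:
k(a) = a²
P(k(10), 166) - (16511 + (3931 - 1*8413))/(10363 - 6791) = √(-10 + 10²) - (16511 + (3931 - 1*8413))/(10363 - 6791) = √(-10 + 100) - (16511 + (3931 - 8413))/3572 = √90 - (16511 - 4482)/3572 = 3*√10 - 12029/3572 = -12029/3572 + 3*√10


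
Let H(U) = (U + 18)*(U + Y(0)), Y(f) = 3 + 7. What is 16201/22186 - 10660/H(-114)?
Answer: -718769/2129856 ≈ -0.33747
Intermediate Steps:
Y(f) = 10
H(U) = (10 + U)*(18 + U) (H(U) = (U + 18)*(U + 10) = (18 + U)*(10 + U) = (10 + U)*(18 + U))
16201/22186 - 10660/H(-114) = 16201/22186 - 10660/(180 + (-114)**2 + 28*(-114)) = 16201*(1/22186) - 10660/(180 + 12996 - 3192) = 16201/22186 - 10660/9984 = 16201/22186 - 10660*1/9984 = 16201/22186 - 205/192 = -718769/2129856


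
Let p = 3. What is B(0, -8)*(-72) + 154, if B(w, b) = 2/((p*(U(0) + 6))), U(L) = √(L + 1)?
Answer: 1030/7 ≈ 147.14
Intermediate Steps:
U(L) = √(1 + L)
B(w, b) = 2/21 (B(w, b) = 2/((3*(√(1 + 0) + 6))) = 2/((3*(√1 + 6))) = 2/((3*(1 + 6))) = 2/((3*7)) = 2/21)
B(0, -8)*(-72) + 154 = (2/21)*(-72) + 154 = -48/7 + 154 = 1030/7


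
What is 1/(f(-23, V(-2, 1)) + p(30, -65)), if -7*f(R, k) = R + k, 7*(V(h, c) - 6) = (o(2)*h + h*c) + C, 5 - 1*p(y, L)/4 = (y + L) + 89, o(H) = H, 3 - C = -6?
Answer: -49/9488 ≈ -0.0051644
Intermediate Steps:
C = 9 (C = 3 - 1*(-6) = 3 + 6 = 9)
p(y, L) = -336 - 4*L - 4*y (p(y, L) = 20 - 4*((y + L) + 89) = 20 - 4*((L + y) + 89) = 20 - 4*(89 + L + y) = 20 + (-356 - 4*L - 4*y) = -336 - 4*L - 4*y)
V(h, c) = 51/7 + 2*h/7 + c*h/7 (V(h, c) = 6 + ((2*h + h*c) + 9)/7 = 6 + ((2*h + c*h) + 9)/7 = 6 + (9 + 2*h + c*h)/7 = 6 + (9/7 + 2*h/7 + c*h/7) = 51/7 + 2*h/7 + c*h/7)
f(R, k) = -R/7 - k/7 (f(R, k) = -(R + k)/7 = -R/7 - k/7)
1/(f(-23, V(-2, 1)) + p(30, -65)) = 1/((-⅐*(-23) - (51/7 + (2/7)*(-2) + (⅐)*1*(-2))/7) + (-336 - 4*(-65) - 4*30)) = 1/((23/7 - (51/7 - 4/7 - 2/7)/7) + (-336 + 260 - 120)) = 1/((23/7 - ⅐*45/7) - 196) = 1/((23/7 - 45/49) - 196) = 1/(116/49 - 196) = 1/(-9488/49) = -49/9488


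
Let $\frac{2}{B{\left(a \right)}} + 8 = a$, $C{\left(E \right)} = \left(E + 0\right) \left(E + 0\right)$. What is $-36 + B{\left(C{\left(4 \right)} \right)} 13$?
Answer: $- \frac{131}{4} \approx -32.75$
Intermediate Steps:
$C{\left(E \right)} = E^{2}$ ($C{\left(E \right)} = E E = E^{2}$)
$B{\left(a \right)} = \frac{2}{-8 + a}$
$-36 + B{\left(C{\left(4 \right)} \right)} 13 = -36 + \frac{2}{-8 + 4^{2}} \cdot 13 = -36 + \frac{2}{-8 + 16} \cdot 13 = -36 + \frac{2}{8} \cdot 13 = -36 + 2 \cdot \frac{1}{8} \cdot 13 = -36 + \frac{1}{4} \cdot 13 = -36 + \frac{13}{4} = - \frac{131}{4}$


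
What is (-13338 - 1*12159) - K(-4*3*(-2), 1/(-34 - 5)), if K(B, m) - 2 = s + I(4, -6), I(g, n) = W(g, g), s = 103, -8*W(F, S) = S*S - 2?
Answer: -102401/4 ≈ -25600.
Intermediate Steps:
W(F, S) = ¼ - S²/8 (W(F, S) = -(S*S - 2)/8 = -(S² - 2)/8 = -(-2 + S²)/8 = ¼ - S²/8)
I(g, n) = ¼ - g²/8
K(B, m) = 413/4 (K(B, m) = 2 + (103 + (¼ - ⅛*4²)) = 2 + (103 + (¼ - ⅛*16)) = 2 + (103 + (¼ - 2)) = 2 + (103 - 7/4) = 2 + 405/4 = 413/4)
(-13338 - 1*12159) - K(-4*3*(-2), 1/(-34 - 5)) = (-13338 - 1*12159) - 1*413/4 = (-13338 - 12159) - 413/4 = -25497 - 413/4 = -102401/4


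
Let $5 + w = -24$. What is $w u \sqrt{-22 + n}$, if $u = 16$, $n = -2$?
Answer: $- 928 i \sqrt{6} \approx - 2273.1 i$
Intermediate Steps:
$w = -29$ ($w = -5 - 24 = -29$)
$w u \sqrt{-22 + n} = \left(-29\right) 16 \sqrt{-22 - 2} = - 464 \sqrt{-24} = - 464 \cdot 2 i \sqrt{6} = - 928 i \sqrt{6}$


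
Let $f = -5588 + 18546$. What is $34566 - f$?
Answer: $21608$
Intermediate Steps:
$f = 12958$
$34566 - f = 34566 - 12958 = 21608$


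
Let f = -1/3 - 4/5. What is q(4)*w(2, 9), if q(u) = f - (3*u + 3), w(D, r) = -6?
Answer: 484/5 ≈ 96.800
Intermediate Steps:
f = -17/15 (f = -1*⅓ - 4*⅕ = -⅓ - ⅘ = -17/15 ≈ -1.1333)
q(u) = -62/15 - 3*u (q(u) = -17/15 - (3*u + 3) = -17/15 - (3 + 3*u) = -17/15 + (-3 - 3*u) = -62/15 - 3*u)
q(4)*w(2, 9) = (-62/15 - 3*4)*(-6) = (-62/15 - 12)*(-6) = -242/15*(-6) = 484/5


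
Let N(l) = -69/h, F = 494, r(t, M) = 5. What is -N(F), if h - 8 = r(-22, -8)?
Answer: 69/13 ≈ 5.3077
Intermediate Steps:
h = 13 (h = 8 + 5 = 13)
N(l) = -69/13
-N(F) = -1*(-69/13) = 69/13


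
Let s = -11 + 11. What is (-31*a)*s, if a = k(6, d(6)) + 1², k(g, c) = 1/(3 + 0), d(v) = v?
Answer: 0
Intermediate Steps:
k(g, c) = ⅓ (k(g, c) = 1/3 = ⅓)
s = 0
a = 4/3 (a = ⅓ + 1² = ⅓ + 1 = 4/3 ≈ 1.3333)
(-31*a)*s = -31*4/3*0 = -124/3*0 = 0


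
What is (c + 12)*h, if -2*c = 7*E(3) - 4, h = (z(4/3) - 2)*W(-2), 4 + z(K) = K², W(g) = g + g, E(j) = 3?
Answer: 532/9 ≈ 59.111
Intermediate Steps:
W(g) = 2*g
z(K) = -4 + K²
h = 152/9 (h = ((-4 + (4/3)²) - 2)*(2*(-2)) = ((-4 + (4*(⅓))²) - 2)*(-4) = ((-4 + (4/3)²) - 2)*(-4) = ((-4 + 16/9) - 2)*(-4) = (-20/9 - 2)*(-4) = -38/9*(-4) = 152/9 ≈ 16.889)
c = -17/2 (c = -(7*3 - 4)/2 = -(21 - 4)/2 = -½*17 = -17/2 ≈ -8.5000)
(c + 12)*h = (-17/2 + 12)*(152/9) = (7/2)*(152/9) = 532/9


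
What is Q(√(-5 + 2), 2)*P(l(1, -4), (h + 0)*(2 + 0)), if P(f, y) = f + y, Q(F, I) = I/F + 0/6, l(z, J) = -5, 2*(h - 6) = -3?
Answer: -8*I*√3/3 ≈ -4.6188*I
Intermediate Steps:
h = 9/2 (h = 6 + (½)*(-3) = 6 - 3/2 = 9/2 ≈ 4.5000)
Q(F, I) = I/F (Q(F, I) = I/F + 0*(⅙) = I/F + 0 = I/F)
Q(√(-5 + 2), 2)*P(l(1, -4), (h + 0)*(2 + 0)) = (2/(√(-5 + 2)))*(-5 + (9/2 + 0)*(2 + 0)) = (2/(√(-3)))*(-5 + (9/2)*2) = (2/((I*√3)))*(-5 + 9) = (2*(-I*√3/3))*4 = -2*I*√3/3*4 = -8*I*√3/3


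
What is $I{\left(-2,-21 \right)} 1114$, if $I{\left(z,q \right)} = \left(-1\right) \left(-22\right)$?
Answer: $24508$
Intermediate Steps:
$I{\left(z,q \right)} = 22$
$I{\left(-2,-21 \right)} 1114 = 22 \cdot 1114 = 24508$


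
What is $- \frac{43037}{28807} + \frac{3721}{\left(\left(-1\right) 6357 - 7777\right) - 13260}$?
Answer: $- \frac{1286146425}{789138958} \approx -1.6298$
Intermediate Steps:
$- \frac{43037}{28807} + \frac{3721}{\left(\left(-1\right) 6357 - 7777\right) - 13260} = \left(-43037\right) \frac{1}{28807} + \frac{3721}{\left(-6357 - 7777\right) - 13260} = - \frac{43037}{28807} + \frac{3721}{-14134 - 13260} = - \frac{43037}{28807} + \frac{3721}{-27394} = - \frac{43037}{28807} + 3721 \left(- \frac{1}{27394}\right) = - \frac{43037}{28807} - \frac{3721}{27394} = - \frac{1286146425}{789138958}$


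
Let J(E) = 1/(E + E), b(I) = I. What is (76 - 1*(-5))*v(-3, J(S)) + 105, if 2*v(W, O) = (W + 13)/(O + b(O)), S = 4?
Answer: 1725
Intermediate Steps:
J(E) = 1/(2*E)
v(W, O) = (13 + W)/(4*O) (v(W, O) = ((W + 13)/(O + O))/2 = ((13 + W)/((2*O)))/2 = ((13 + W)*(1/(2*O)))/2 = ((13 + W)/(2*O))/2 = (13 + W)/(4*O))
(76 - 1*(-5))*v(-3, J(S)) + 105 = (76 - 1*(-5))*((13 - 3)/(4*(((½)/4)))) + 105 = (76 + 5)*((¼)*10/((½)*(¼))) + 105 = 81*((¼)*10/(⅛)) + 105 = 81*((¼)*8*10) + 105 = 81*20 + 105 = 1620 + 105 = 1725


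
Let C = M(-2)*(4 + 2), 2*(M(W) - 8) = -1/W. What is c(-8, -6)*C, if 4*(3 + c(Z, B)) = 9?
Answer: -297/8 ≈ -37.125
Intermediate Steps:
c(Z, B) = -¾ (c(Z, B) = -3 + (¼)*9 = -3 + 9/4 = -¾)
M(W) = 8 - 1/(2*W) (M(W) = 8 + (-1/W)/2 = 8 - 1/(2*W))
C = 99/2 (C = (8 - ½/(-2))*(4 + 2) = (8 - ½*(-½))*6 = (8 + ¼)*6 = (33/4)*6 = 99/2 ≈ 49.500)
c(-8, -6)*C = -¾*99/2 = -297/8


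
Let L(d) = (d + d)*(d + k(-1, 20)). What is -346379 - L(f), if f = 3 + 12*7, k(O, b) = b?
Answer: -364997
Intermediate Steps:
f = 87 (f = 3 + 84 = 87)
L(d) = 2*d*(20 + d) (L(d) = (d + d)*(d + 20) = (2*d)*(20 + d) = 2*d*(20 + d))
-346379 - L(f) = -346379 - 2*87*(20 + 87) = -346379 - 2*87*107 = -346379 - 1*18618 = -346379 - 18618 = -364997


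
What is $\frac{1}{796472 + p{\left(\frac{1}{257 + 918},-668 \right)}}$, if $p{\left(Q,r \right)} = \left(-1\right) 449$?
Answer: $\frac{1}{796023} \approx 1.2562 \cdot 10^{-6}$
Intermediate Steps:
$p{\left(Q,r \right)} = -449$
$\frac{1}{796472 + p{\left(\frac{1}{257 + 918},-668 \right)}} = \frac{1}{796472 - 449} = \frac{1}{796023}$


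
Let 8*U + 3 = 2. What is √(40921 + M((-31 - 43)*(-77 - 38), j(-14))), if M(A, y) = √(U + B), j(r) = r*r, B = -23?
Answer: √(163684 + I*√370)/2 ≈ 202.29 + 0.011886*I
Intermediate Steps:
U = -⅛ (U = -3/8 + (⅛)*2 = -3/8 + ¼ = -⅛ ≈ -0.12500)
j(r) = r²
M(A, y) = I*√370/4 (M(A, y) = √(-⅛ - 23) = √(-185/8) = I*√370/4)
√(40921 + M((-31 - 43)*(-77 - 38), j(-14))) = √(40921 + I*√370/4)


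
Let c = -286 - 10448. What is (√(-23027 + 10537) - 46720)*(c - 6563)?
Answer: 808115840 - 17297*I*√12490 ≈ 8.0812e+8 - 1.9331e+6*I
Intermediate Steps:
c = -10734
(√(-23027 + 10537) - 46720)*(c - 6563) = (√(-23027 + 10537) - 46720)*(-10734 - 6563) = (√(-12490) - 46720)*(-17297) = (I*√12490 - 46720)*(-17297) = (-46720 + I*√12490)*(-17297) = 808115840 - 17297*I*√12490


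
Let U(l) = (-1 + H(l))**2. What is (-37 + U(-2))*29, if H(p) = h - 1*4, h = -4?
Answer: 1276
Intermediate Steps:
H(p) = -8 (H(p) = -4 - 1*4 = -4 - 4 = -8)
U(l) = 81 (U(l) = (-1 - 8)**2 = (-9)**2 = 81)
(-37 + U(-2))*29 = (-37 + 81)*29 = 44*29 = 1276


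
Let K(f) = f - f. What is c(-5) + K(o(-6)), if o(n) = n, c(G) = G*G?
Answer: 25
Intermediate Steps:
c(G) = G²
K(f) = 0
c(-5) + K(o(-6)) = (-5)² + 0 = 25 + 0 = 25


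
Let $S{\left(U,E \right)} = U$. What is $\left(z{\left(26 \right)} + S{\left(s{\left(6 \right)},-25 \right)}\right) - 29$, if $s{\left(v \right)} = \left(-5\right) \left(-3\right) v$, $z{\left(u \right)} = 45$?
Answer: $106$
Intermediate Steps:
$s{\left(v \right)} = 15 v$
$\left(z{\left(26 \right)} + S{\left(s{\left(6 \right)},-25 \right)}\right) - 29 = \left(45 + 15 \cdot 6\right) - 29 = \left(45 + 90\right) - 29 = 135 - 29 = 106$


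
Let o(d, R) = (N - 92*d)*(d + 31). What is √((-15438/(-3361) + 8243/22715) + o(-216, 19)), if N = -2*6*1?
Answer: I*√21414744341228825314805/76345115 ≈ 1916.8*I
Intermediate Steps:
N = -12 (N = -12*1 = -12)
o(d, R) = (-12 - 92*d)*(31 + d) (o(d, R) = (-12 - 92*d)*(d + 31) = (-12 - 92*d)*(31 + d))
√((-15438/(-3361) + 8243/22715) + o(-216, 19)) = √((-15438/(-3361) + 8243/22715) + (-372 - 2864*(-216) - 92*(-216)²)) = √((-15438*(-1/3361) + 8243*(1/22715)) + (-372 + 618624 - 92*46656)) = √((15438/3361 + 8243/22715) + (-372 + 618624 - 4292352)) = √(378378893/76345115 - 3674100) = √(-280499208642607/76345115) = I*√21414744341228825314805/76345115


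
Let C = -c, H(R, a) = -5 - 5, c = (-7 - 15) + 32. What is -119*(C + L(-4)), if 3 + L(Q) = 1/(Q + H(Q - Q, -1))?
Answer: 3111/2 ≈ 1555.5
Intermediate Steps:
c = 10 (c = -22 + 32 = 10)
H(R, a) = -10
L(Q) = -3 + 1/(-10 + Q) (L(Q) = -3 + 1/(Q - 10) = -3 + 1/(-10 + Q))
C = -10 (C = -1*10 = -10)
-119*(C + L(-4)) = -119*(-10 + (31 - 3*(-4))/(-10 - 4)) = -119*(-10 + (31 + 12)/(-14)) = -119*(-10 - 1/14*43) = -119*(-10 - 43/14) = -119*(-183/14) = 3111/2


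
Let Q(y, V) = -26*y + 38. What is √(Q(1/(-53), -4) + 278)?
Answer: √889022/53 ≈ 17.790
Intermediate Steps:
Q(y, V) = 38 - 26*y
√(Q(1/(-53), -4) + 278) = √((38 - 26/(-53)) + 278) = √((38 - 26*(-1/53)) + 278) = √((38 + 26/53) + 278) = √(2040/53 + 278) = √(16774/53) = √889022/53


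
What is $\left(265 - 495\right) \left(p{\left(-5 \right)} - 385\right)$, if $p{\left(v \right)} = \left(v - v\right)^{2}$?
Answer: $88550$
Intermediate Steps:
$p{\left(v \right)} = 0$ ($p{\left(v \right)} = 0^{2} = 0$)
$\left(265 - 495\right) \left(p{\left(-5 \right)} - 385\right) = \left(265 - 495\right) \left(0 - 385\right) = \left(-230\right) \left(-385\right) = 88550$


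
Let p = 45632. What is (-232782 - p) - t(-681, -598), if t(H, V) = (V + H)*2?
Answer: -275856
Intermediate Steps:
t(H, V) = 2*H + 2*V (t(H, V) = (H + V)*2 = 2*H + 2*V)
(-232782 - p) - t(-681, -598) = (-232782 - 1*45632) - (2*(-681) + 2*(-598)) = (-232782 - 45632) - (-1362 - 1196) = -278414 - 1*(-2558) = -278414 + 2558 = -275856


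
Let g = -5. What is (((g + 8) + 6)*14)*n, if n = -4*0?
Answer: 0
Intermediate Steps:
n = 0
(((g + 8) + 6)*14)*n = (((-5 + 8) + 6)*14)*0 = ((3 + 6)*14)*0 = (9*14)*0 = 126*0 = 0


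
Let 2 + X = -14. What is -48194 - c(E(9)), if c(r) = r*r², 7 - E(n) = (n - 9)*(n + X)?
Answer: -48537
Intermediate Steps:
X = -16 (X = -2 - 14 = -16)
E(n) = 7 - (-16 + n)*(-9 + n) (E(n) = 7 - (n - 9)*(n - 16) = 7 - (-9 + n)*(-16 + n) = 7 - (-16 + n)*(-9 + n))
c(r) = r³
-48194 - c(E(9)) = -48194 - (-137 - 1*9² + 25*9)³ = -48194 - (-137 - 1*81 + 225)³ = -48194 - (-137 - 81 + 225)³ = -48194 - 1*7³ = -48194 - 1*343 = -48194 - 343 = -48537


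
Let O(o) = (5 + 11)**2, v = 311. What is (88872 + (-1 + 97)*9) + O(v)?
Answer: 89992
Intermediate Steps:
O(o) = 256 (O(o) = 16**2 = 256)
(88872 + (-1 + 97)*9) + O(v) = (88872 + (-1 + 97)*9) + 256 = (88872 + 96*9) + 256 = (88872 + 864) + 256 = 89736 + 256 = 89992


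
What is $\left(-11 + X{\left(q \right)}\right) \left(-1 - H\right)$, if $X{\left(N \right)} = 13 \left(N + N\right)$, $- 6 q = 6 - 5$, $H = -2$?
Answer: $- \frac{46}{3} \approx -15.333$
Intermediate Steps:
$q = - \frac{1}{6}$ ($q = - \frac{6 - 5}{6} = \left(- \frac{1}{6}\right) 1 = - \frac{1}{6} \approx -0.16667$)
$X{\left(N \right)} = 26 N$ ($X{\left(N \right)} = 13 \cdot 2 N = 26 N$)
$\left(-11 + X{\left(q \right)}\right) \left(-1 - H\right) = \left(-11 + 26 \left(- \frac{1}{6}\right)\right) \left(-1 - -2\right) = \left(-11 - \frac{13}{3}\right) \left(-1 + 2\right) = \left(- \frac{46}{3}\right) 1 = - \frac{46}{3}$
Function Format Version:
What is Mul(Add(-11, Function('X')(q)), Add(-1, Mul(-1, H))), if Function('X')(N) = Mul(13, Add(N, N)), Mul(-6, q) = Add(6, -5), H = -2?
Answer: Rational(-46, 3) ≈ -15.333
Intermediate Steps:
q = Rational(-1, 6) (q = Mul(Rational(-1, 6), Add(6, -5)) = Mul(Rational(-1, 6), 1) = Rational(-1, 6) ≈ -0.16667)
Function('X')(N) = Mul(26, N) (Function('X')(N) = Mul(13, Mul(2, N)) = Mul(26, N))
Mul(Add(-11, Function('X')(q)), Add(-1, Mul(-1, H))) = Mul(Add(-11, Mul(26, Rational(-1, 6))), Add(-1, Mul(-1, -2))) = Mul(Add(-11, Rational(-13, 3)), Add(-1, 2)) = Mul(Rational(-46, 3), 1) = Rational(-46, 3)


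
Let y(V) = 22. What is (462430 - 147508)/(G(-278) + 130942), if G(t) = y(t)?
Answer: 157461/65482 ≈ 2.4046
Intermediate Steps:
G(t) = 22
(462430 - 147508)/(G(-278) + 130942) = (462430 - 147508)/(22 + 130942) = 314922/130964 = 314922*(1/130964) = 157461/65482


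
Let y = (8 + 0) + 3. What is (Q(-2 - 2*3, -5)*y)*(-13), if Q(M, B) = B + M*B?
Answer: -5005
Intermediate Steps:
Q(M, B) = B + B*M
y = 11 (y = 8 + 3 = 11)
(Q(-2 - 2*3, -5)*y)*(-13) = (-5*(1 + (-2 - 2*3))*11)*(-13) = (-5*(1 + (-2 - 6))*11)*(-13) = (-5*(1 - 8)*11)*(-13) = (-5*(-7)*11)*(-13) = (35*11)*(-13) = 385*(-13) = -5005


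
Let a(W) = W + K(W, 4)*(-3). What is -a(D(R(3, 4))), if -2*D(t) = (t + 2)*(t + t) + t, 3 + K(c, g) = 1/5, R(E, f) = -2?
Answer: -47/5 ≈ -9.4000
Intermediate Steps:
K(c, g) = -14/5 (K(c, g) = -3 + 1/5 = -3 + 1*(⅕) = -3 + ⅕ = -14/5)
D(t) = -t/2 - t*(2 + t) (D(t) = -((t + 2)*(t + t) + t)/2 = -((2 + t)*(2*t) + t)/2 = -(2*t*(2 + t) + t)/2 = -(t + 2*t*(2 + t))/2 = -t/2 - t*(2 + t))
a(W) = 42/5 + W (a(W) = W - 14/5*(-3) = W + 42/5 = 42/5 + W)
-a(D(R(3, 4))) = -(42/5 - ½*(-2)*(5 + 2*(-2))) = -(42/5 - ½*(-2)*(5 - 4)) = -(42/5 - ½*(-2)*1) = -(42/5 + 1) = -1*47/5 = -47/5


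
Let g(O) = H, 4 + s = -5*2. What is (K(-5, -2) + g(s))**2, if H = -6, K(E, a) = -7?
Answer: 169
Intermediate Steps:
s = -14 (s = -4 - 5*2 = -4 - 10 = -14)
g(O) = -6
(K(-5, -2) + g(s))**2 = (-7 - 6)**2 = (-13)**2 = 169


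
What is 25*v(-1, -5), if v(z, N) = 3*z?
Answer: -75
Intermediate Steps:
25*v(-1, -5) = 25*(3*(-1)) = 25*(-3) = -75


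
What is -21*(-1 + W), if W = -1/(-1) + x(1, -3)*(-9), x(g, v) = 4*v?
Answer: -2268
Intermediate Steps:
W = 109 (W = -1/(-1) + (4*(-3))*(-9) = -1*(-1) - 12*(-9) = 1 + 108 = 109)
-21*(-1 + W) = -21*(-1 + 109) = -21*108 = -2268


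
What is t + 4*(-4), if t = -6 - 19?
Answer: -41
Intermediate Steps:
t = -25
t + 4*(-4) = -25 + 4*(-4) = -25 - 16 = -41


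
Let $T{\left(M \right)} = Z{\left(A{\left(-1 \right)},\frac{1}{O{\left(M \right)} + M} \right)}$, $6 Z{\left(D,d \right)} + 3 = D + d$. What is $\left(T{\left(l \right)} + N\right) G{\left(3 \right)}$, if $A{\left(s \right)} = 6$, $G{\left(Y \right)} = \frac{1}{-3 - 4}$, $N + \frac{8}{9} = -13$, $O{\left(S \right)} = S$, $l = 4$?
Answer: $\frac{275}{144} \approx 1.9097$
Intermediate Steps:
$N = - \frac{125}{9}$ ($N = - \frac{8}{9} - 13 = - \frac{125}{9} \approx -13.889$)
$G{\left(Y \right)} = - \frac{1}{7}$ ($G{\left(Y \right)} = \frac{1}{-7} = - \frac{1}{7}$)
$Z{\left(D,d \right)} = - \frac{1}{2} + \frac{D}{6} + \frac{d}{6}$ ($Z{\left(D,d \right)} = - \frac{1}{2} + \frac{D + d}{6} = - \frac{1}{2} + \left(\frac{D}{6} + \frac{d}{6}\right) = - \frac{1}{2} + \frac{D}{6} + \frac{d}{6}$)
$T{\left(M \right)} = \frac{1}{2} + \frac{1}{12 M}$ ($T{\left(M \right)} = - \frac{1}{2} + \frac{1}{6} \cdot 6 + \frac{1}{6 \left(M + M\right)} = - \frac{1}{2} + 1 + \frac{1}{6 \cdot 2 M} = - \frac{1}{2} + 1 + \frac{\frac{1}{2} \frac{1}{M}}{6} = - \frac{1}{2} + 1 + \frac{1}{12 M} = \frac{1}{2} + \frac{1}{12 M}$)
$\left(T{\left(l \right)} + N\right) G{\left(3 \right)} = \left(\frac{1 + 6 \cdot 4}{12 \cdot 4} - \frac{125}{9}\right) \left(- \frac{1}{7}\right) = \left(\frac{1}{12} \cdot \frac{1}{4} \left(1 + 24\right) - \frac{125}{9}\right) \left(- \frac{1}{7}\right) = \left(\frac{1}{12} \cdot \frac{1}{4} \cdot 25 - \frac{125}{9}\right) \left(- \frac{1}{7}\right) = \left(\frac{25}{48} - \frac{125}{9}\right) \left(- \frac{1}{7}\right) = \left(- \frac{1925}{144}\right) \left(- \frac{1}{7}\right) = \frac{275}{144}$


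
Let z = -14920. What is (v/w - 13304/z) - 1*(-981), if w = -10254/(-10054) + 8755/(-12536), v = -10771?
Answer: -1228807771632244/37786181255 ≈ -32520.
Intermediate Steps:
w = 20260687/63018472 (w = -10254*(-1/10054) + 8755*(-1/12536) = 5127/5027 - 8755/12536 = 20260687/63018472 ≈ 0.32150)
(v/w - 13304/z) - 1*(-981) = (-10771/20260687/63018472 - 13304/(-14920)) - 1*(-981) = (-10771*63018472/20260687 - 13304*(-1/14920)) + 981 = (-678771961912/20260687 + 1663/1865) + 981 = -1265876015443399/37786181255 + 981 = -1228807771632244/37786181255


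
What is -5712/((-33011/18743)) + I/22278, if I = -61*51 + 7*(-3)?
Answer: 397496607666/122569843 ≈ 3243.0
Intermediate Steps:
I = -3132 (I = -3111 - 21 = -3132)
-5712/((-33011/18743)) + I/22278 = -5712/((-33011/18743)) - 3132/22278 = -5712/((-33011*1/18743)) - 3132*1/22278 = -5712/(-33011/18743) - 522/3713 = -5712*(-18743/33011) - 522/3713 = 107060016/33011 - 522/3713 = 397496607666/122569843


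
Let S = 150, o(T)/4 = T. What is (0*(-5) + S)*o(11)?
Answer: 6600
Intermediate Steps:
o(T) = 4*T
(0*(-5) + S)*o(11) = (0*(-5) + 150)*(4*11) = (0 + 150)*44 = 150*44 = 6600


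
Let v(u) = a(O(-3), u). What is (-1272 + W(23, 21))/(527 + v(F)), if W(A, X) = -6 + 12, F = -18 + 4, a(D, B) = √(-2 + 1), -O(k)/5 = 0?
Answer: -333591/138865 + 633*I/138865 ≈ -2.4023 + 0.0045584*I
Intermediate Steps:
O(k) = 0 (O(k) = -5*0 = 0)
a(D, B) = I (a(D, B) = √(-1) = I)
F = -14
v(u) = I
W(A, X) = 6
(-1272 + W(23, 21))/(527 + v(F)) = (-1272 + 6)/(527 + I) = -633*(527 - I)/138865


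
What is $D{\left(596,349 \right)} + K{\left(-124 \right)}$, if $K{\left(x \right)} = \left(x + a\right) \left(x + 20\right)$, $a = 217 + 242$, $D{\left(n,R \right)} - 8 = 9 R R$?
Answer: $1061377$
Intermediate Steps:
$D{\left(n,R \right)} = 8 + 9 R^{2}$ ($D{\left(n,R \right)} = 8 + 9 R R = 8 + 9 R^{2}$)
$a = 459$
$K{\left(x \right)} = \left(20 + x\right) \left(459 + x\right)$ ($K{\left(x \right)} = \left(x + 459\right) \left(x + 20\right) = \left(459 + x\right) \left(20 + x\right) = \left(20 + x\right) \left(459 + x\right)$)
$D{\left(596,349 \right)} + K{\left(-124 \right)} = \left(8 + 9 \cdot 349^{2}\right) + \left(9180 + \left(-124\right)^{2} + 479 \left(-124\right)\right) = \left(8 + 9 \cdot 121801\right) + \left(9180 + 15376 - 59396\right) = \left(8 + 1096209\right) - 34840 = 1096217 - 34840 = 1061377$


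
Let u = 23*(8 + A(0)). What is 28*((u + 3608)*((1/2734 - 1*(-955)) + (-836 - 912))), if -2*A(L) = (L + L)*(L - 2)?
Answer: -115098022368/1367 ≈ -8.4198e+7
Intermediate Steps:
A(L) = -L*(-2 + L) (A(L) = -(L + L)*(L - 2)/2 = -2*L*(-2 + L)/2 = -L*(-2 + L))
u = 184 (u = 23*(8 + 0*(2 - 1*0)) = 23*(8 + 0*(2 + 0)) = 23*(8 + 0*2) = 23*(8 + 0) = 23*8 = 184)
28*((u + 3608)*((1/2734 - 1*(-955)) + (-836 - 912))) = 28*((184 + 3608)*((1/2734 - 1*(-955)) + (-836 - 912))) = 28*(3792*((1/2734 + 955) - 1748)) = 28*(3792*(2610971/2734 - 1748)) = 28*(3792*(-2168061/2734)) = 28*(-4110643656/1367) = -115098022368/1367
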